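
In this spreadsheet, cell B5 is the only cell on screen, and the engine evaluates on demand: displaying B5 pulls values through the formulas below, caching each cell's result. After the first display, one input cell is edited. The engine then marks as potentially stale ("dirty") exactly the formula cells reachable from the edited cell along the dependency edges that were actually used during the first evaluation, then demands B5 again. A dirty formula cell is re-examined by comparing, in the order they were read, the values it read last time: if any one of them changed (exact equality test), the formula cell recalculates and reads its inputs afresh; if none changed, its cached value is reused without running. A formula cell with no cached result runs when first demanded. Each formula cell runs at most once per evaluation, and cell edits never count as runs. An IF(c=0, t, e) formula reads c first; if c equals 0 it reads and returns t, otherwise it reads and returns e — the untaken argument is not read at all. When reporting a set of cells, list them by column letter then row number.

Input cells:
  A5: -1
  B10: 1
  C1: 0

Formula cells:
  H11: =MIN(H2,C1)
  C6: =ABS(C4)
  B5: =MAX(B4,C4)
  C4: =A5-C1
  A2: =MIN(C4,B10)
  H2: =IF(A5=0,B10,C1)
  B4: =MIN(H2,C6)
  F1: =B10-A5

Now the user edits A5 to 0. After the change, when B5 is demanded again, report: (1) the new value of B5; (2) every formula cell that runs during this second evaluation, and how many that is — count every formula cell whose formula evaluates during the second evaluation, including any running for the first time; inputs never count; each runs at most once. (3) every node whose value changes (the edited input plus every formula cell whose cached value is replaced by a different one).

Initial pass — values computed on the first demand:
  C4 = -1 - 0 = -1
  C6 = ABS(-1) = 1
  H2 = IF(A5=0: A5=-1 -> else branch C1) = 0
  B4 = MIN(0, 1) = 0
  B5 = MAX(0, -1) = 0

Second demand — change propagation:
  C4: re-runs because A5 -1->0; new result 0.
  C6: re-runs because C4 -1->0; new result 0.
  H2: re-runs because A5 -1->0; new result 1.
  B4: re-runs because H2 0->1; C6 1->0; new result 0 (unchanged).
  B5: re-runs because C4 -1->0; new result 0 (unchanged).

B5 now evaluates to 0.
Run set: B4, B5, C4, C6, H2 (5 run).
Changed values: A5, C4, C6, H2.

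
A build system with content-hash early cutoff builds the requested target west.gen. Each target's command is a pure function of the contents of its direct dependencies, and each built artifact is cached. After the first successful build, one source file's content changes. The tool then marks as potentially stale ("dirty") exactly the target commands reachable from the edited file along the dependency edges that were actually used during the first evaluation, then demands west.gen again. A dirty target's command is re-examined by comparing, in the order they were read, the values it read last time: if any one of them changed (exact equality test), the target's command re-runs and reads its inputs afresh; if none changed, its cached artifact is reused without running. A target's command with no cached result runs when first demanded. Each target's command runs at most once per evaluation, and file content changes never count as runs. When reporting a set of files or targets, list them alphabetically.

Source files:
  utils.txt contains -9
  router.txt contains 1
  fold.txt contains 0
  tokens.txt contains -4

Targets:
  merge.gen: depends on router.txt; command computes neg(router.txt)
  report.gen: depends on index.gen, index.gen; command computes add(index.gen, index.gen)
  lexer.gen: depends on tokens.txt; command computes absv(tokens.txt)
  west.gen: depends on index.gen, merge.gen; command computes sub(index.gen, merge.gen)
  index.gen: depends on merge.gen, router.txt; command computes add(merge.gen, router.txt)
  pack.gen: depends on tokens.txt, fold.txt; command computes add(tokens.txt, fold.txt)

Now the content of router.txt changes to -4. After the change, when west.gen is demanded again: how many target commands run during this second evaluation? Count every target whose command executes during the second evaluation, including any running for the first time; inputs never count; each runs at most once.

Target commands that run: index.gen, merge.gen, west.gen — 3 in total.

First evaluation (everything demanded from the output):
  merge.gen = neg(1) = -1
  index.gen = add(-1, 1) = 0
  west.gen = sub(0, -1) = 1

Propagation after the edit:
  merge.gen: runs — router.txt 1->-4; result 4.
  index.gen: runs — merge.gen -1->4; router.txt 1->-4; result 0 (same value as before).
  west.gen: runs — merge.gen -1->4; result -4.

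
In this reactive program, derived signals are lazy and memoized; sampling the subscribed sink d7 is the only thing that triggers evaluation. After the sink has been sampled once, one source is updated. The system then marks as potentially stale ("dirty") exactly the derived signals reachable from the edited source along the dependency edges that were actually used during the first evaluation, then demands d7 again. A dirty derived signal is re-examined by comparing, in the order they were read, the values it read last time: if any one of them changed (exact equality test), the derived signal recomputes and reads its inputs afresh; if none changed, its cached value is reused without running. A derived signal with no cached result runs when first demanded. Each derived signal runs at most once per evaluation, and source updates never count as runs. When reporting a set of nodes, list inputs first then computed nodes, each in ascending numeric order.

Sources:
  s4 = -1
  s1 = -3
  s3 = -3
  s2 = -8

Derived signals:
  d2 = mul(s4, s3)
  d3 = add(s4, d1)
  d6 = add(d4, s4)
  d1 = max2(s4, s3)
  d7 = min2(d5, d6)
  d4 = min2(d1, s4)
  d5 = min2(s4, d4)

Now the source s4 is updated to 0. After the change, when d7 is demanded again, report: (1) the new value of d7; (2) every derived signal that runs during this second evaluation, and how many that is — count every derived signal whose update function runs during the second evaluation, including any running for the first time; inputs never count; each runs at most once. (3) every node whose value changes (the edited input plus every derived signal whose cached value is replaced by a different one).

Demanding d7 again yields 0.
5 derived signals run: d1, d4, d5, d6, d7.
The nodes whose values change: s4, d1, d4, d5, d6, d7.

First demand of the output computes:
  d1 = max2(-1, -3) = -1
  d4 = min2(-1, -1) = -1
  d5 = min2(-1, -1) = -1
  d6 = add(-1, -1) = -2
  d7 = min2(-1, -2) = -2

After the edit, cleaning proceeds:
  d1: a read changed (s4 -1->0) — executes, giving 0.
  d4: a read changed (d1 -1->0; s4 -1->0) — executes, giving 0.
  d5: a read changed (s4 -1->0; d4 -1->0) — executes, giving 0.
  d6: a read changed (d4 -1->0; s4 -1->0) — executes, giving 0.
  d7: a read changed (d5 -1->0; d6 -2->0) — executes, giving 0.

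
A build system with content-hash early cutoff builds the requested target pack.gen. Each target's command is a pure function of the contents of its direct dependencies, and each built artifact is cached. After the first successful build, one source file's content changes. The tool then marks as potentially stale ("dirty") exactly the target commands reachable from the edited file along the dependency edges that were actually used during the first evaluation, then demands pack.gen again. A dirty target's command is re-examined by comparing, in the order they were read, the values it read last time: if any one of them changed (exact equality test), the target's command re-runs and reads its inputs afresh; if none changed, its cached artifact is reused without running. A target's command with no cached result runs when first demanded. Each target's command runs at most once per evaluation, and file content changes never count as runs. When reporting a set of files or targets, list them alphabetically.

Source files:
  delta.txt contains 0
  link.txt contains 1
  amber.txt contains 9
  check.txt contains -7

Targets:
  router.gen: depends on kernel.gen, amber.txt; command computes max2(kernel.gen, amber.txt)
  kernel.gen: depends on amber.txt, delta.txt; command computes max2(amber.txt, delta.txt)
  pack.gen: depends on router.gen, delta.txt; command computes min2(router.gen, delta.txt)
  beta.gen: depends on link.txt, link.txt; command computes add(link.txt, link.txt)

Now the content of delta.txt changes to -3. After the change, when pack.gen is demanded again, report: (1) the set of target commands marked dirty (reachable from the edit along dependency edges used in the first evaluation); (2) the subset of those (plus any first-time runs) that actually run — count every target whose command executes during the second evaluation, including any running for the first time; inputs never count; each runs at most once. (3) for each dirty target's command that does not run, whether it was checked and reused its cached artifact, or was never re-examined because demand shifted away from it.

Marked dirty: kernel.gen, pack.gen, router.gen.
Target commands that run: kernel.gen, pack.gen — 2 in total.
Checked but reused from cache: router.gen.
Key observation: the cutoff stops propagation at router.gen — its inputs' values are unchanged, so it reuses its cache.

First evaluation (everything demanded from the output):
  kernel.gen = max2(9, 0) = 9
  router.gen = max2(9, 9) = 9
  pack.gen = min2(9, 0) = 0

Propagation after the edit:
  kernel.gen: runs — delta.txt 0->-3; result 9 (same value as before).
  router.gen: checked — values it read are unchanged (kernel.gen unchanged, amber.txt unchanged); reused cached 9 without running.
  pack.gen: runs — delta.txt 0->-3; result -3.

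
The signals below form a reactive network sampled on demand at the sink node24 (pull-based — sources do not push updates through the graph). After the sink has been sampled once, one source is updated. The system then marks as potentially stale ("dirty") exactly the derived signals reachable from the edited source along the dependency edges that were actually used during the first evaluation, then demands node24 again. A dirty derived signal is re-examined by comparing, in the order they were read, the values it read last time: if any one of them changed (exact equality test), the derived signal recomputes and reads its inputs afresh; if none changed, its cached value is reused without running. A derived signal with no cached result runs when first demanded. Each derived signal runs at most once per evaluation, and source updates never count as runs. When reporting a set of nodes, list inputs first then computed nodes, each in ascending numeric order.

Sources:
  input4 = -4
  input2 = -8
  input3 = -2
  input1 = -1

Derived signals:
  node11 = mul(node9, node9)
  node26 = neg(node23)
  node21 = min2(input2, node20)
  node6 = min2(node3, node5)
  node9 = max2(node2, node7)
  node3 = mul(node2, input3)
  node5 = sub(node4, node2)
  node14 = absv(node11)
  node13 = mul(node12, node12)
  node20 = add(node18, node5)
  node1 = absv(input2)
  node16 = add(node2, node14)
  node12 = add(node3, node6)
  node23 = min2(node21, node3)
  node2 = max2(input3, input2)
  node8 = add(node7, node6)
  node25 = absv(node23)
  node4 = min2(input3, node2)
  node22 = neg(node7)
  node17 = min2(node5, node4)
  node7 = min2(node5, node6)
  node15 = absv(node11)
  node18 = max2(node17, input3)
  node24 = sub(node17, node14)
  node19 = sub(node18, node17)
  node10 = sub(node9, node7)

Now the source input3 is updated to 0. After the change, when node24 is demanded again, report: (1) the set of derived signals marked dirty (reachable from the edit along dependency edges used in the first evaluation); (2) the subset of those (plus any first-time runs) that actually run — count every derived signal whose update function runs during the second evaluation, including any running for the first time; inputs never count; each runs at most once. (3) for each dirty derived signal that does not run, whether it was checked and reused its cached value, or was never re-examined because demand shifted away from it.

Dirty set: node2, node3, node4, node5, node6, node7, node9, node11, node14, node17, node24.
Run set: node2, node3, node4, node5, node6, node9, node17, node24 (8 run).
Re-examined without running (cache reused): node7, node11, node14.
The important point: at node7 every value read last time is unchanged, so the dirty flag clears without a run.

Initial pass — values computed on the first demand:
  node2 = max2(-2, -8) = -2
  node3 = mul(-2, -2) = 4
  node4 = min2(-2, -2) = -2
  node5 = sub(-2, -2) = 0
  node6 = min2(4, 0) = 0
  node7 = min2(0, 0) = 0
  node9 = max2(-2, 0) = 0
  node11 = mul(0, 0) = 0
  node14 = absv(0) = 0
  node17 = min2(0, -2) = -2
  node24 = sub(-2, 0) = -2

Second demand — change propagation:
  node2: re-runs because input3 -2->0; new result 0.
  node3: re-runs because node2 -2->0; input3 -2->0; new result 0.
  node4: re-runs because input3 -2->0; node2 -2->0; new result 0.
  node5: re-runs because node4 -2->0; node2 -2->0; new result 0 (unchanged).
  node6: re-runs because node3 4->0; new result 0 (unchanged).
  node7: re-examined; everything it read last time is the same (node5 unchanged, node6 unchanged) — cache 0 kept, no run.
  node9: re-runs because node2 -2->0; new result 0 (unchanged).
  node11: re-examined; everything it read last time is the same (node9 unchanged, node9 unchanged) — cache 0 kept, no run.
  node14: re-examined; everything it read last time is the same (node11 unchanged) — cache 0 kept, no run.
  node17: re-runs because node4 -2->0; new result 0.
  node24: re-runs because node17 -2->0; new result 0.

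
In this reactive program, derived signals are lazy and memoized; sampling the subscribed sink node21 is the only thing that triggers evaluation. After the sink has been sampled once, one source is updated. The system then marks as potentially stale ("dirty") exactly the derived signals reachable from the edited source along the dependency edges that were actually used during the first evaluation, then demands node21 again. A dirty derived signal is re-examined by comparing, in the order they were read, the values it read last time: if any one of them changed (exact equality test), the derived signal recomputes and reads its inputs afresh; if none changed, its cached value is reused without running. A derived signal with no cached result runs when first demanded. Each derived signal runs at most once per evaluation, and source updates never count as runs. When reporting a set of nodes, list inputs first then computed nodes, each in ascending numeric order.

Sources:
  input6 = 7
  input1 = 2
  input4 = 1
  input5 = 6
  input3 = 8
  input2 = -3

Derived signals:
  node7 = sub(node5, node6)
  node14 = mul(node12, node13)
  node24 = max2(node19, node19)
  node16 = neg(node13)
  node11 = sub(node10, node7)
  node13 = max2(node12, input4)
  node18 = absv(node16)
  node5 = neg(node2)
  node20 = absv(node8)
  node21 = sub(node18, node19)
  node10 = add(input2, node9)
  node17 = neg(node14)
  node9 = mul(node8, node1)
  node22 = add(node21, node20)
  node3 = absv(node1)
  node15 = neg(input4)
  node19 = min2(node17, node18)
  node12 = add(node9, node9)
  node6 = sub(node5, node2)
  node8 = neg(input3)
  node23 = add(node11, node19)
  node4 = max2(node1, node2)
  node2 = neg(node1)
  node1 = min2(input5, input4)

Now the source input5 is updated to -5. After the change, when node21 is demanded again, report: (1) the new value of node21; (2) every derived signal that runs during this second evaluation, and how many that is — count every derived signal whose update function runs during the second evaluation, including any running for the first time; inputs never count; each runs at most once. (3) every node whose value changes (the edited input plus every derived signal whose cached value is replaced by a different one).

First demand of the output computes:
  node1 = min2(6, 1) = 1
  node8 = neg(8) = -8
  node9 = mul(-8, 1) = -8
  node12 = add(-8, -8) = -16
  node13 = max2(-16, 1) = 1
  node14 = mul(-16, 1) = -16
  node16 = neg(1) = -1
  node17 = neg(-16) = 16
  node18 = absv(-1) = 1
  node19 = min2(16, 1) = 1
  node21 = sub(1, 1) = 0

After the edit, cleaning proceeds:
  node1: a read changed (input5 6->-5) — executes, giving -5.
  node9: a read changed (node1 1->-5) — executes, giving 40.
  node12: a read changed (node9 -8->40; node9 -8->40) — executes, giving 80.
  node13: a read changed (node12 -16->80) — executes, giving 80.
  node14: a read changed (node12 -16->80; node13 1->80) — executes, giving 6400.
  node16: a read changed (node13 1->80) — executes, giving -80.
  node17: a read changed (node14 -16->6400) — executes, giving -6400.
  node18: a read changed (node16 -1->-80) — executes, giving 80.
  node19: a read changed (node17 16->-6400; node18 1->80) — executes, giving -6400.
  node21: a read changed (node18 1->80; node19 1->-6400) — executes, giving 6480.

Demanding node21 again yields 6480.
10 derived signals run: node1, node9, node12, node13, node14, node16, node17, node18, node19, node21.
The nodes whose values change: input5, node1, node9, node12, node13, node14, node16, node17, node18, node19, node21.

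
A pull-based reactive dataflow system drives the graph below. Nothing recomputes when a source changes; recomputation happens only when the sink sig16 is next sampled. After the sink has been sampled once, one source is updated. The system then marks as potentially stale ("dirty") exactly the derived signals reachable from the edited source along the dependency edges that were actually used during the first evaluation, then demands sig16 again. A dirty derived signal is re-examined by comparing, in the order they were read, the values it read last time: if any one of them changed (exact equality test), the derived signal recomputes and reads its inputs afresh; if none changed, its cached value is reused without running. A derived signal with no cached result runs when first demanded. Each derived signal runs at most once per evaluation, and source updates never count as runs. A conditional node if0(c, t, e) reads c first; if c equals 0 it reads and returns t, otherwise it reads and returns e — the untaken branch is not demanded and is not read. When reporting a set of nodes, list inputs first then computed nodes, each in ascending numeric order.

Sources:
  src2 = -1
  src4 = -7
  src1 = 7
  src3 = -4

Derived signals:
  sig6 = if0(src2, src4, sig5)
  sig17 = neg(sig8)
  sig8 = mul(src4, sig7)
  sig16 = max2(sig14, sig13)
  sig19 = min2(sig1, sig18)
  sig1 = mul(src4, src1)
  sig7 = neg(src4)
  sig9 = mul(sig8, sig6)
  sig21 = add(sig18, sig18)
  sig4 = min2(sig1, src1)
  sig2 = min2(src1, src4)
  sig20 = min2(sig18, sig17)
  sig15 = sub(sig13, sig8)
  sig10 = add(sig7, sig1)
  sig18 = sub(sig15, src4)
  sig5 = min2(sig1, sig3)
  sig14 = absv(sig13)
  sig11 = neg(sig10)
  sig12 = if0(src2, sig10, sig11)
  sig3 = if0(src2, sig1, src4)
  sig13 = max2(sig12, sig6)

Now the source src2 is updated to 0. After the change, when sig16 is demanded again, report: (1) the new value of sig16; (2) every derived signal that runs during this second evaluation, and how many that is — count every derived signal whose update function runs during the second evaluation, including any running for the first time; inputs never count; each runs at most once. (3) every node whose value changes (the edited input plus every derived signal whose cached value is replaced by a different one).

New value of sig16: 7.
Derived signals that run: sig6, sig12, sig13, sig14, sig16 — 5 in total.
Values that change: src2, sig6, sig12, sig13, sig14, sig16.
Key observation: a condition flipped, so demand moved to the other branch — sig3, sig5 are never re-examined.

First evaluation (everything demanded from the output):
  sig1 = mul(-7, 7) = -49
  sig3 = if0(src2=-1 -> else branch src4) = -7
  sig5 = min2(-49, -7) = -49
  sig6 = if0(src2=-1 -> else branch sig5) = -49
  sig7 = neg(-7) = 7
  sig10 = add(7, -49) = -42
  sig11 = neg(-42) = 42
  sig12 = if0(src2=-1 -> else branch sig11) = 42
  sig13 = max2(42, -49) = 42
  sig14 = absv(42) = 42
  sig16 = max2(42, 42) = 42

Propagation after the edit:
  sig3: marked dirty but never re-examined — demand shifted away from it.
  sig5: marked dirty but never re-examined — demand shifted away from it.
  sig6: runs — src2 -1->0; result -7.
  sig12: runs — src2 -1->0; result -42.
  sig13: runs — sig12 42->-42; sig6 -49->-7; result -7.
  sig14: runs — sig13 42->-7; result 7.
  sig16: runs — sig14 42->7; sig13 42->-7; result 7.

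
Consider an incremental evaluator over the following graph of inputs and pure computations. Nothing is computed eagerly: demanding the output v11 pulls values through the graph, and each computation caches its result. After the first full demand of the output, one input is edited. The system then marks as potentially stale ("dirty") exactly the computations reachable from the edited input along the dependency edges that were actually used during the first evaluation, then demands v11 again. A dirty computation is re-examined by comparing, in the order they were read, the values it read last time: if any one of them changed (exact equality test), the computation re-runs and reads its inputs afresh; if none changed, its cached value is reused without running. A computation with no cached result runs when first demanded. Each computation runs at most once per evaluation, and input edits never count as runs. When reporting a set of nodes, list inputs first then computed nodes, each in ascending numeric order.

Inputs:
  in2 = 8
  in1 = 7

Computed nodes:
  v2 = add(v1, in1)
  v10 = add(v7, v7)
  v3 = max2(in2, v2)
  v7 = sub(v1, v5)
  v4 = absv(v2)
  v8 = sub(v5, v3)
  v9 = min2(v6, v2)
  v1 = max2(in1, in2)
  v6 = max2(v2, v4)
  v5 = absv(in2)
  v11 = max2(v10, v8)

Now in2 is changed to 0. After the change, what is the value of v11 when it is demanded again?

v11 now evaluates to 14.

Initial pass — values computed on the first demand:
  v1 = max2(7, 8) = 8
  v2 = add(8, 7) = 15
  v3 = max2(8, 15) = 15
  v5 = absv(8) = 8
  v7 = sub(8, 8) = 0
  v8 = sub(8, 15) = -7
  v10 = add(0, 0) = 0
  v11 = max2(0, -7) = 0

Second demand — change propagation:
  v1: re-runs because in2 8->0; new result 7.
  v2: re-runs because v1 8->7; new result 14.
  v3: re-runs because in2 8->0; v2 15->14; new result 14.
  v5: re-runs because in2 8->0; new result 0.
  v7: re-runs because v1 8->7; v5 8->0; new result 7.
  v8: re-runs because v5 8->0; v3 15->14; new result -14.
  v10: re-runs because v7 0->7; v7 0->7; new result 14.
  v11: re-runs because v10 0->14; v8 -7->-14; new result 14.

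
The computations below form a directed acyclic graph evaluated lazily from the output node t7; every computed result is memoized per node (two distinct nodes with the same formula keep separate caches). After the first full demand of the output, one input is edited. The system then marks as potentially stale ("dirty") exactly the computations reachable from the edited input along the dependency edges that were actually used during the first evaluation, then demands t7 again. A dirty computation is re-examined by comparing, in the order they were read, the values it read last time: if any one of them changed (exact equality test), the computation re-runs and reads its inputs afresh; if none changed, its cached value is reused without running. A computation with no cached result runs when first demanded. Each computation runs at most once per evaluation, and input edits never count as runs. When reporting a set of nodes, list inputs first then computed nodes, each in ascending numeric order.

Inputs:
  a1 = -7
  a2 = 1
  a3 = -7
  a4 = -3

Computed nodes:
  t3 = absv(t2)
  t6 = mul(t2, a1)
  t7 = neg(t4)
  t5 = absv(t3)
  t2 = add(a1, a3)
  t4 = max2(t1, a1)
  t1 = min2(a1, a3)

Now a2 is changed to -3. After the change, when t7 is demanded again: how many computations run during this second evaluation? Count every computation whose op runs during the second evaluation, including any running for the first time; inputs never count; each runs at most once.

0 computations run: none.
Note the shortcut — nothing in the graph depends on a2 at all, so no recomputation happens.

First demand of the output computes:
  t1 = min2(-7, -7) = -7
  t4 = max2(-7, -7) = -7
  t7 = neg(-7) = 7

After the edit, cleaning proceeds:
  no node depends on a2 at all; the second demand re-runs nothing.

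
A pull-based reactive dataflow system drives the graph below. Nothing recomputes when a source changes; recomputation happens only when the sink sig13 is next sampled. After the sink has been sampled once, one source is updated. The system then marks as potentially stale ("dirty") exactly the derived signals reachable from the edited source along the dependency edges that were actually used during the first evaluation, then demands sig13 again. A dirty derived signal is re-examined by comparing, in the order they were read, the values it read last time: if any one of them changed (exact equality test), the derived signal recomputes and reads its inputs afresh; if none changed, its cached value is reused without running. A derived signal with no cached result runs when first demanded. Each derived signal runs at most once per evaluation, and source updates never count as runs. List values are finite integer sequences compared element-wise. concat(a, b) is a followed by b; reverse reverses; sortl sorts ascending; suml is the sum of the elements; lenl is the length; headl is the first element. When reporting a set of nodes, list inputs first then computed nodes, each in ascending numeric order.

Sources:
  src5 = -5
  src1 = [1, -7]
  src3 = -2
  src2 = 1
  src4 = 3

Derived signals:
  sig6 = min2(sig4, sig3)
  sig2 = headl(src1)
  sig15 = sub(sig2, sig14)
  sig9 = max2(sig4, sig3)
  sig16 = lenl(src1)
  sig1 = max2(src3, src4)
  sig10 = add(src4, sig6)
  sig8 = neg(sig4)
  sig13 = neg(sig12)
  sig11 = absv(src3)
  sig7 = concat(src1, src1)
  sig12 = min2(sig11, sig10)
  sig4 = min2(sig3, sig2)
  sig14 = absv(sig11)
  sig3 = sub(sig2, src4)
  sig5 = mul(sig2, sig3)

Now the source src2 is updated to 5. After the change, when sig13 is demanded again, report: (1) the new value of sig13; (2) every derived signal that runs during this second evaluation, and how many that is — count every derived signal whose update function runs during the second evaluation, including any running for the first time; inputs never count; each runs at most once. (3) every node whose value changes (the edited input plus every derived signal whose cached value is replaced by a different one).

New value of sig13: -1.
Derived signals that run: none — 0 in total.
Values that change: src2.
Key observation: src2 is never demanded by the output, so the edit triggers no recomputation at all.

First evaluation (everything demanded from the output):
  sig2 = headl([1, -7]) = 1
  sig3 = sub(1, 3) = -2
  sig4 = min2(-2, 1) = -2
  sig6 = min2(-2, -2) = -2
  sig10 = add(3, -2) = 1
  sig11 = absv(-2) = 2
  sig12 = min2(2, 1) = 1
  sig13 = neg(1) = -1

Propagation after the edit:
  src2 feeds no computation that the output demands — nothing is marked dirty and nothing runs.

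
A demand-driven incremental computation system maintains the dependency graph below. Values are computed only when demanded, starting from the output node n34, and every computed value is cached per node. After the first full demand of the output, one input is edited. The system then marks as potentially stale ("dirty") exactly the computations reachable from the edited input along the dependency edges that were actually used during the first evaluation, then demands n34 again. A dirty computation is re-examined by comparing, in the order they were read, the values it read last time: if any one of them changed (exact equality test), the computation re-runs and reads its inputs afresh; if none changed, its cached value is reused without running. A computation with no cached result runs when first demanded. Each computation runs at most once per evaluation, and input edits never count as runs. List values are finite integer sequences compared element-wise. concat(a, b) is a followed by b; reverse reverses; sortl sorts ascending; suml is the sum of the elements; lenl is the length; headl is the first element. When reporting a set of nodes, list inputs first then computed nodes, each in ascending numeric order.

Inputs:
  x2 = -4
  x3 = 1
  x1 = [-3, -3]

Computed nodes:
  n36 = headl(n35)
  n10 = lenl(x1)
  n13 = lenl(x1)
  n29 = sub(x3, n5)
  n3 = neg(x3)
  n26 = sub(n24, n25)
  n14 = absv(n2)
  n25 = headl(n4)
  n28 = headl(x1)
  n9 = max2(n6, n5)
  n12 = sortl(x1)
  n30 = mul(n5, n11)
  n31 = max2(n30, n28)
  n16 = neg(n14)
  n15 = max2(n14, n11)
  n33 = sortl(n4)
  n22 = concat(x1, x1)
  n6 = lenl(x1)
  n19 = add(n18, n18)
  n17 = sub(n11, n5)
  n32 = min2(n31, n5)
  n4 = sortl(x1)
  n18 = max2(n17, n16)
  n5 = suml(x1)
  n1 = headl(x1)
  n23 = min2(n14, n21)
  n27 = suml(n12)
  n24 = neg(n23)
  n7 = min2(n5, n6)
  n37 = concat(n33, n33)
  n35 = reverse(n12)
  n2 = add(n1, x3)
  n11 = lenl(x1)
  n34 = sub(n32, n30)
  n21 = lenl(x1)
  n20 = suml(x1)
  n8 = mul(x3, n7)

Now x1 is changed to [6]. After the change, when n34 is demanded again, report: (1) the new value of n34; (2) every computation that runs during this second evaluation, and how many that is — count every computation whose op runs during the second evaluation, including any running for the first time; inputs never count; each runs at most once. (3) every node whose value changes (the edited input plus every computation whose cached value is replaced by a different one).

First evaluation (everything demanded from the output):
  n5 = suml([-3, -3]) = -6
  n11 = lenl([-3, -3]) = 2
  n28 = headl([-3, -3]) = -3
  n30 = mul(-6, 2) = -12
  n31 = max2(-12, -3) = -3
  n32 = min2(-3, -6) = -6
  n34 = sub(-6, -12) = 6

Propagation after the edit:
  n5: runs — x1 [-3, -3]->[6]; result 6.
  n11: runs — x1 [-3, -3]->[6]; result 1.
  n28: runs — x1 [-3, -3]->[6]; result 6.
  n30: runs — n5 -6->6; n11 2->1; result 6.
  n31: runs — n30 -12->6; n28 -3->6; result 6.
  n32: runs — n31 -3->6; n5 -6->6; result 6.
  n34: runs — n32 -6->6; n30 -12->6; result 0.

New value of n34: 0.
Computations that run: n5, n11, n28, n30, n31, n32, n34 — 7 in total.
Values that change: x1, n5, n11, n28, n30, n31, n32, n34.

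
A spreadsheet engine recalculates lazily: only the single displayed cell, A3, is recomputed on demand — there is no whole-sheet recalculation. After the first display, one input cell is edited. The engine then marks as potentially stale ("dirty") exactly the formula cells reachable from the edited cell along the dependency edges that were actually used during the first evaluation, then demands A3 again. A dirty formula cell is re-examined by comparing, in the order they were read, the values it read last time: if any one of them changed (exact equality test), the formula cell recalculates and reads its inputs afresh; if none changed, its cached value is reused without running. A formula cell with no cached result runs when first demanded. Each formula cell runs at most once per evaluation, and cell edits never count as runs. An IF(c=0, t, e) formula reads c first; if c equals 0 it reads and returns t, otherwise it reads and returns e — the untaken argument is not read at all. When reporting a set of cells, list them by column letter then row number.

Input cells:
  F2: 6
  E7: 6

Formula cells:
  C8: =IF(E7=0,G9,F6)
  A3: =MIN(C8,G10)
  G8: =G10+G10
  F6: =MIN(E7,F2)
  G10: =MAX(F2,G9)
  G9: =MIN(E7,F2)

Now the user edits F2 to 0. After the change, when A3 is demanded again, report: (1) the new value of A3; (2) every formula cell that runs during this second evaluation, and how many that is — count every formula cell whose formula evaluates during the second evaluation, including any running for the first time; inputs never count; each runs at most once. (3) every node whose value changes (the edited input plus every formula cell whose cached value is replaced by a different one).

New value of A3: 0.
Formula cells that run: A3, C8, F6, G9, G10 — 5 in total.
Values that change: A3, C8, F2, F6, G9, G10.

First evaluation (everything demanded from the output):
  F6 = MIN(6, 6) = 6
  G9 = MIN(6, 6) = 6
  C8 = IF(E7=0: E7=6 -> else branch F6) = 6
  G10 = MAX(6, 6) = 6
  A3 = MIN(6, 6) = 6

Propagation after the edit:
  F6: runs — F2 6->0; result 0.
  G9: runs — F2 6->0; result 0.
  C8: runs — F6 6->0; result 0.
  G10: runs — F2 6->0; G9 6->0; result 0.
  A3: runs — C8 6->0; G10 6->0; result 0.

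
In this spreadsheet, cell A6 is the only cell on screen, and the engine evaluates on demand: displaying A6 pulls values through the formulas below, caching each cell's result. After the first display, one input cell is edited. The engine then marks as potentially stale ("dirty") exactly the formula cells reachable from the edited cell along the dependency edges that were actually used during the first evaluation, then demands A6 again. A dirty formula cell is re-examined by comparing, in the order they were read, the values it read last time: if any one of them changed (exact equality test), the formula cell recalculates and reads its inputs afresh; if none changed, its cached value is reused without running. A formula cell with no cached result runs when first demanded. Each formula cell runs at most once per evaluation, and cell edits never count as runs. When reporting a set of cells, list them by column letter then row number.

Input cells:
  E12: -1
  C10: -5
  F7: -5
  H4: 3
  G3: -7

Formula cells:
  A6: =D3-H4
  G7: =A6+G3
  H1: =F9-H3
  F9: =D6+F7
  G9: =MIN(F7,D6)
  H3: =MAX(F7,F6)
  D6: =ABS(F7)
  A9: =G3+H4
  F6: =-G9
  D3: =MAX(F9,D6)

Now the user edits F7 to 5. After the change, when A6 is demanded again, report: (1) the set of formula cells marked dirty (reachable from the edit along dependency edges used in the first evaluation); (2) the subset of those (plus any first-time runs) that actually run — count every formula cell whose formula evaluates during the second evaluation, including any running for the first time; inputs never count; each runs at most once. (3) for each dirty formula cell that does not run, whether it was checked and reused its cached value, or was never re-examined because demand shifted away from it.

Initial pass — values computed on the first demand:
  D6 = ABS(-5) = 5
  F9 = 5 + -5 = 0
  D3 = MAX(0, 5) = 5
  A6 = 5 - 3 = 2

Second demand — change propagation:
  D6: re-runs because F7 -5->5; new result 5 (unchanged).
  F9: re-runs because F7 -5->5; new result 10.
  D3: re-runs because F9 0->10; new result 10.
  A6: re-runs because D3 5->10; new result 7.

Dirty set: A6, D3, D6, F9.
Run set: A6, D3, D6, F9 (4 run).
All dirty formula cells ended up running.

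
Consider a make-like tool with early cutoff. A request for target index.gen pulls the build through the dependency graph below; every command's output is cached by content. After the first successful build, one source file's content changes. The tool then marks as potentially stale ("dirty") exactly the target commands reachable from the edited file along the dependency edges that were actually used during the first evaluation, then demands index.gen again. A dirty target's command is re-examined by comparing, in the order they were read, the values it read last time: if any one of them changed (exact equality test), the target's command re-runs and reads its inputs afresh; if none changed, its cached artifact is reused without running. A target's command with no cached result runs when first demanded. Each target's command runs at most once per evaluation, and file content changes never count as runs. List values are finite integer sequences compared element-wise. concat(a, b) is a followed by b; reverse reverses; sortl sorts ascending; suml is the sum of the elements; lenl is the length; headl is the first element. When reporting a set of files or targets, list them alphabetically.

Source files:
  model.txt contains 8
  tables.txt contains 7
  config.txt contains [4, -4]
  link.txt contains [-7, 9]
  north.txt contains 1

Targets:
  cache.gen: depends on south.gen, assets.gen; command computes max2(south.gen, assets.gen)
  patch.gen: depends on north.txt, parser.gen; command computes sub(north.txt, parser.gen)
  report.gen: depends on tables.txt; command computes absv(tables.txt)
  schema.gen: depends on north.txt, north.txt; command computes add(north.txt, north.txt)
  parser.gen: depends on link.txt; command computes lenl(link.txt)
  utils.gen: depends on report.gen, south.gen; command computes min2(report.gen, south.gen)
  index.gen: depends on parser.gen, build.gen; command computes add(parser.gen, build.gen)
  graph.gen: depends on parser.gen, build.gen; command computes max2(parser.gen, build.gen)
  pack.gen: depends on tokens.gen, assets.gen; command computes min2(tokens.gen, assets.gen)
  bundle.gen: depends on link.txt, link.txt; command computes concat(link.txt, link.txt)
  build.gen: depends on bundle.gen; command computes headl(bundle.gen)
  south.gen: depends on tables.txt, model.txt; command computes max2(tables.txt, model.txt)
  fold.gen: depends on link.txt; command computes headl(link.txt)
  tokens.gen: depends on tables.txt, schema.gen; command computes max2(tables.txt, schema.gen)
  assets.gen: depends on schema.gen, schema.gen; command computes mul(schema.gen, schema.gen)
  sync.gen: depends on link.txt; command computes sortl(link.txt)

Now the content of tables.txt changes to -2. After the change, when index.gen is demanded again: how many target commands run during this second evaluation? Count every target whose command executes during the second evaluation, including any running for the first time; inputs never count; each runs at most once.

First demand of the output computes:
  bundle.gen = concat([-7, 9], [-7, 9]) = [-7, 9, -7, 9]
  build.gen = headl([-7, 9, -7, 9]) = -7
  parser.gen = lenl([-7, 9]) = 2
  index.gen = add(2, -7) = -5

After the edit, cleaning proceeds:
  tables.txt only reaches undemanded nodes; the second demand re-runs nothing.

Note the shortcut — tables.txt feeds only undemanded nodes, so no recomputation happens.

0 target commands run: none.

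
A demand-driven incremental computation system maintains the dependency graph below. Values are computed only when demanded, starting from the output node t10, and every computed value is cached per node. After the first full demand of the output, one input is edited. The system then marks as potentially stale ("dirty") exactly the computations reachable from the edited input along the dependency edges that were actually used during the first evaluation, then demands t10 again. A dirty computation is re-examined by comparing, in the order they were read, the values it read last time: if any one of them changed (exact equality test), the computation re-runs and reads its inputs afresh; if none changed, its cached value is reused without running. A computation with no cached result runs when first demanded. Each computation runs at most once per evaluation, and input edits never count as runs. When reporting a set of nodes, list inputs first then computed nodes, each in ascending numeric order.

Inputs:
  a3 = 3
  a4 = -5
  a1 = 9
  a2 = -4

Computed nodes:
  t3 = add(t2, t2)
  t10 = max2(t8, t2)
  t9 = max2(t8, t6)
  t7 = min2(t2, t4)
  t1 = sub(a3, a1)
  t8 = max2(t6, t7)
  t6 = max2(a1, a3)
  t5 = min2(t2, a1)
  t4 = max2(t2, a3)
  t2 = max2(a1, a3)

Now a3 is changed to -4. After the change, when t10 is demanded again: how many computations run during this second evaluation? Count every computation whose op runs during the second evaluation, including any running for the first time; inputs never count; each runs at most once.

Computations that run: t2, t4, t6 — 3 in total.
Key observation: the cutoff stops propagation at t7 — its inputs' values are unchanged, so it reuses its cache.

First evaluation (everything demanded from the output):
  t2 = max2(9, 3) = 9
  t4 = max2(9, 3) = 9
  t6 = max2(9, 3) = 9
  t7 = min2(9, 9) = 9
  t8 = max2(9, 9) = 9
  t10 = max2(9, 9) = 9

Propagation after the edit:
  t2: runs — a3 3->-4; result 9 (same value as before).
  t4: runs — a3 3->-4; result 9 (same value as before).
  t6: runs — a3 3->-4; result 9 (same value as before).
  t7: checked — values it read are unchanged (t2 unchanged, t4 unchanged); reused cached 9 without running.
  t8: checked — values it read are unchanged (t6 unchanged, t7 unchanged); reused cached 9 without running.
  t10: checked — values it read are unchanged (t8 unchanged, t2 unchanged); reused cached 9 without running.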